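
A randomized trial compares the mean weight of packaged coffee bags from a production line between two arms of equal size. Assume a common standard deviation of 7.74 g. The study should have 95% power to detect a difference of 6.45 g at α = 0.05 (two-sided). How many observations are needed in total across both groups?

For two equal groups, n per group = 2·((z_{α/2} + z_β)·σ/δ)².
z_{α/2} = 1.960; z_β = 1.645 (power 95%).
n = 2 × (3.605 × 7.74 / 6.45)² = 2 × 18.71 = 37.42
Round up: n = 38 per group.
Total across both groups: 2 × 38 = 76.

76 total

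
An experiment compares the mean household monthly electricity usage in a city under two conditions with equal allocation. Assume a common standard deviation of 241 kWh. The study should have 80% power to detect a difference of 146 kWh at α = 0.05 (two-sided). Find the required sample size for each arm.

43 per group

For two equal groups, n per group = 2·((z_{α/2} + z_β)·σ/δ)².
z_{α/2} = 1.960; z_β = 0.842 (power 80%).
n = 2 × (2.802 × 241 / 146)² = 2 × 21.39 = 42.78
Round up: n = 43 per group.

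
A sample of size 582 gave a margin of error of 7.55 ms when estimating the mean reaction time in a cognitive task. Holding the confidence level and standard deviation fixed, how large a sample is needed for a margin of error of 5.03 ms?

Margin of error scales as 1/√n, so n₂ = n₁·(E₁/E₂)².
n₂ = 582 × (7.55/5.03)² = 582 × 2.253 = 1311.25
Round up: n₂ = 1312.

n = 1312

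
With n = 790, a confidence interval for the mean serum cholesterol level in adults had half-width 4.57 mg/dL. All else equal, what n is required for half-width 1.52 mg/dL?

7142

Margin of error scales as 1/√n, so n₂ = n₁·(E₁/E₂)².
n₂ = 790 × (4.57/1.52)² = 790 × 9.04 = 7141.60
Round up: n₂ = 7142.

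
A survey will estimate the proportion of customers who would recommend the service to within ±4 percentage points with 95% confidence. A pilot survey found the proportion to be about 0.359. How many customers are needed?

553

For a proportion with margin E = 0.04 at 95% confidence, z = 1.960.
n = p̂(1−p̂)(z/E)² = 0.359 × 0.641 × (1.960/0.04)² = 552.52
Round up: n = 553.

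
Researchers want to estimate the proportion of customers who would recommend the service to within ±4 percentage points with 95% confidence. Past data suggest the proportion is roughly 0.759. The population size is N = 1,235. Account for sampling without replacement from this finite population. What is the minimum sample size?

325

For a proportion with margin E = 0.04 at 95% confidence, z = 1.960.
n = p̂(1−p̂)(z/E)² = 0.759 × 0.241 × (1.960/0.04)² = 439.19 — call this n₀.
Finite-population correction with N = 1,235: n = n₀ / (1 + (n₀−1)/N) = 439.19 / 1.355 = 324.13
Round up: n = 325.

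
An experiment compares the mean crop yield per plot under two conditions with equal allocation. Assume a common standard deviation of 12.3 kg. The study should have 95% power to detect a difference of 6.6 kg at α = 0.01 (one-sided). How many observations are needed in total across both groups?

For two equal groups, n per group = 2·((z_α + z_β)·σ/δ)².
z_α = 2.326; z_β = 1.645 (power 95%).
n = 2 × (3.971 × 12.3 / 6.6)² = 2 × 54.77 = 109.54
Round up: n = 110 per group.
Total across both groups: 2 × 110 = 220.

220 total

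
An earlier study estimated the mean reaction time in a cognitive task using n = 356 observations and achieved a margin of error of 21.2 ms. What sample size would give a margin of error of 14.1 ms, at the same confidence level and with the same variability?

Margin of error scales as 1/√n, so n₂ = n₁·(E₁/E₂)².
n₂ = 356 × (21.2/14.1)² = 356 × 2.261 = 804.92
Round up: n₂ = 805.

805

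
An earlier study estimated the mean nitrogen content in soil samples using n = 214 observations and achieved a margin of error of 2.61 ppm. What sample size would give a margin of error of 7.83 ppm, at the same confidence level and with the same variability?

24

Margin of error scales as 1/√n, so n₂ = n₁·(E₁/E₂)².
n₂ = 214 × (2.61/7.83)² = 214 × 0.1111 = 23.78
Round up: n₂ = 24.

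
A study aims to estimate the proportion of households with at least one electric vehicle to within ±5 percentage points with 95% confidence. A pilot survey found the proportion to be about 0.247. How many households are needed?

286

For a proportion with margin E = 0.05 at 95% confidence, z = 1.960.
n = p̂(1−p̂)(z/E)² = 0.247 × 0.753 × (1.960/0.05)² = 285.80
Round up: n = 286.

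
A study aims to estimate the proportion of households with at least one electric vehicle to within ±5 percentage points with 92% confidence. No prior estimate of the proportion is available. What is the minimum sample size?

For a proportion with margin E = 0.05 at 92% confidence, z = 1.751.
With no prior estimate, use p = 0.5, which maximizes p(1−p) at 0.25.
n = 0.25 × (z/E)² = 0.25 × (1.751/0.05)² = 306.60
Round up: n = 307.

n = 307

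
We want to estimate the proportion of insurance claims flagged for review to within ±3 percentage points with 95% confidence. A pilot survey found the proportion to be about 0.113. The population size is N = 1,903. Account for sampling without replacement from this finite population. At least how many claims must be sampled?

For a proportion with margin E = 0.03 at 95% confidence, z = 1.960.
n = p̂(1−p̂)(z/E)² = 0.113 × 0.887 × (1.960/0.03)² = 427.83 — call this n₀.
Finite-population correction with N = 1,903: n = n₀ / (1 + (n₀−1)/N) = 427.83 / 1.224 = 349.53
Round up: n = 350.

350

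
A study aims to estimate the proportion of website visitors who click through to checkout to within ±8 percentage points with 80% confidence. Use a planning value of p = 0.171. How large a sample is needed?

For a proportion with margin E = 0.08 at 80% confidence, z = 1.282.
n = p̂(1−p̂)(z/E)² = 0.171 × 0.829 × (1.282/0.08)² = 36.40
Round up: n = 37.

37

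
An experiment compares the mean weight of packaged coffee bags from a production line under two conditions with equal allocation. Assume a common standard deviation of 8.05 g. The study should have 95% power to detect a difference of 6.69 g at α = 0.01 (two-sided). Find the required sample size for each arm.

52 per group

For two equal groups, n per group = 2·((z_{α/2} + z_β)·σ/δ)².
z_{α/2} = 2.576; z_β = 1.645 (power 95%).
n = 2 × (4.221 × 8.05 / 6.69)² = 2 × 25.80 = 51.60
Round up: n = 52 per group.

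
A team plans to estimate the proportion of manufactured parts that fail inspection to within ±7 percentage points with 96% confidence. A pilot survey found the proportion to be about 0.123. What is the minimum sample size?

n = 93

For a proportion with margin E = 0.07 at 96% confidence, z = 2.054.
n = p̂(1−p̂)(z/E)² = 0.123 × 0.877 × (2.054/0.07)² = 92.88
Round up: n = 93.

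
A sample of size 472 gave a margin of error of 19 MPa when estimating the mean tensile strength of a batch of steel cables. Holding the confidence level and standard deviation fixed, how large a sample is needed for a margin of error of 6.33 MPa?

4253

Margin of error scales as 1/√n, so n₂ = n₁·(E₁/E₂)².
n₂ = 472 × (19/6.33)² = 472 × 9.009 = 4252.25
Round up: n₂ = 4253.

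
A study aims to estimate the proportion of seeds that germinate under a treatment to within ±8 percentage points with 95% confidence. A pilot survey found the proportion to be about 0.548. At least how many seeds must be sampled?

For a proportion with margin E = 0.08 at 95% confidence, z = 1.960.
n = p̂(1−p̂)(z/E)² = 0.548 × 0.452 × (1.960/0.08)² = 148.68
Round up: n = 149.

149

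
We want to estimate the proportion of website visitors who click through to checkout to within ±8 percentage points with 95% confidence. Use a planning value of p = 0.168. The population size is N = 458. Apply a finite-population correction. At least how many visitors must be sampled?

n = 72

For a proportion with margin E = 0.08 at 95% confidence, z = 1.960.
n = p̂(1−p̂)(z/E)² = 0.168 × 0.832 × (1.960/0.08)² = 83.90 — call this n₀.
Finite-population correction with N = 458: n = n₀ / (1 + (n₀−1)/N) = 83.90 / 1.181 = 71.04
Round up: n = 72.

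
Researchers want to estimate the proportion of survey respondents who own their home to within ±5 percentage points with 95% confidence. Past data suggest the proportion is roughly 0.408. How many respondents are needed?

372

For a proportion with margin E = 0.05 at 95% confidence, z = 1.960.
n = p̂(1−p̂)(z/E)² = 0.408 × 0.592 × (1.960/0.05)² = 371.15
Round up: n = 372.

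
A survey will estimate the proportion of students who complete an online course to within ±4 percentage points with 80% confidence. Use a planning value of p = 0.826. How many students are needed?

For a proportion with margin E = 0.04 at 80% confidence, z = 1.282.
n = p̂(1−p̂)(z/E)² = 0.826 × 0.174 × (1.282/0.04)² = 147.63
Round up: n = 148.

148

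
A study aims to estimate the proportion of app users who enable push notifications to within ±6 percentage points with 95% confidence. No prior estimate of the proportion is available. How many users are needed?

For a proportion with margin E = 0.06 at 95% confidence, z = 1.960.
With no prior estimate, use p = 0.5, which maximizes p(1−p) at 0.25.
n = 0.25 × (z/E)² = 0.25 × (1.960/0.06)² = 266.78
Round up: n = 267.

267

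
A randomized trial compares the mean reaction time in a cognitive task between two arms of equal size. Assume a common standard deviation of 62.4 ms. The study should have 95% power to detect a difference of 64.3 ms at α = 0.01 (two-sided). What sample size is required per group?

For two equal groups, n per group = 2·((z_{α/2} + z_β)·σ/δ)².
z_{α/2} = 2.576; z_β = 1.645 (power 95%).
n = 2 × (4.221 × 62.4 / 64.3)² = 2 × 16.78 = 33.56
Round up: n = 34 per group.

34 per group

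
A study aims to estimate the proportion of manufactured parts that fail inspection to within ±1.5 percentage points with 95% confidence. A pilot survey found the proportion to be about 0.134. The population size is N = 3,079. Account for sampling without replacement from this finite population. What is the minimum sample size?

n = 1206

For a proportion with margin E = 0.015 at 95% confidence, z = 1.960.
n = p̂(1−p̂)(z/E)² = 0.134 × 0.866 × (1.960/0.015)² = 1981.31 — call this n₀.
Finite-population correction with N = 3,079: n = n₀ / (1 + (n₀−1)/N) = 1981.31 / 1.643 = 1205.91
Round up: n = 1206.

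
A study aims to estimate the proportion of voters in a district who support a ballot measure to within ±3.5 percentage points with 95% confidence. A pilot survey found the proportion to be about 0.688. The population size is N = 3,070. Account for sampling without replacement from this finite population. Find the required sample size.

For a proportion with margin E = 0.035 at 95% confidence, z = 1.960.
n = p̂(1−p̂)(z/E)² = 0.688 × 0.312 × (1.960/0.035)² = 673.16 — call this n₀.
Finite-population correction with N = 3,070: n = n₀ / (1 + (n₀−1)/N) = 673.16 / 1.219 = 552.22
Round up: n = 553.

553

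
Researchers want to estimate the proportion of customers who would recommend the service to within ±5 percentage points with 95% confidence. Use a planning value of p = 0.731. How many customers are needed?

n = 303

For a proportion with margin E = 0.05 at 95% confidence, z = 1.960.
n = p̂(1−p̂)(z/E)² = 0.731 × 0.269 × (1.960/0.05)² = 302.16
Round up: n = 303.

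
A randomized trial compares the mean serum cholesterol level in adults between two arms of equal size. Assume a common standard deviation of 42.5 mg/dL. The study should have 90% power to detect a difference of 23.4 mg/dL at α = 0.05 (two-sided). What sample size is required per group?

70 per group

For two equal groups, n per group = 2·((z_{α/2} + z_β)·σ/δ)².
z_{α/2} = 1.960; z_β = 1.282 (power 90%).
n = 2 × (3.242 × 42.5 / 23.4)² = 2 × 34.67 = 69.34
Round up: n = 70 per group.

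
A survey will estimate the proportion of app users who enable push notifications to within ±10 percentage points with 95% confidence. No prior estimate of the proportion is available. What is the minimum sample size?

For a proportion with margin E = 0.1 at 95% confidence, z = 1.960.
With no prior estimate, use p = 0.5, which maximizes p(1−p) at 0.25.
n = 0.25 × (z/E)² = 0.25 × (1.960/0.1)² = 96.04
Round up: n = 97.

97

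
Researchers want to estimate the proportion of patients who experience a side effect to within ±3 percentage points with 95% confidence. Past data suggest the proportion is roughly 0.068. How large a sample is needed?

For a proportion with margin E = 0.03 at 95% confidence, z = 1.960.
n = p̂(1−p̂)(z/E)² = 0.068 × 0.932 × (1.960/0.03)² = 270.52
Round up: n = 271.

n = 271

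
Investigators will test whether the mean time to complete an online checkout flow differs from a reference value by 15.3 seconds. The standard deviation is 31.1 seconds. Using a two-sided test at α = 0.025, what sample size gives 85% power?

n = 45

For a one-sample z-test, n = ((z_{α/2} + z_β)·σ/δ)².
z_{α/2} = 2.241 (two-sided α = 0.025); z_β = 1.036 (power 85% → β = 0.15).
n = (3.277 × 31.1 / 15.3)² = 44.37
Round up: n = 45.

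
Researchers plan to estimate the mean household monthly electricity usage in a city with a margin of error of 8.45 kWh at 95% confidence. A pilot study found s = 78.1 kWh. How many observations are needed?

n = 329

For a mean, the margin of error is E = z·σ/√n, so n = (zσ/E)².
At 95% confidence, z = 1.960.
n = (1.960 × 78.1 / 8.45)² = 328.17
Round up: n = 329.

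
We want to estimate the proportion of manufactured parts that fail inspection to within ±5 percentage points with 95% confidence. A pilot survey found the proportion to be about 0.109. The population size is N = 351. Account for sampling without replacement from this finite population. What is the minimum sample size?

n = 105

For a proportion with margin E = 0.05 at 95% confidence, z = 1.960.
n = p̂(1−p̂)(z/E)² = 0.109 × 0.891 × (1.960/0.05)² = 149.24 — call this n₀.
Finite-population correction with N = 351: n = n₀ / (1 + (n₀−1)/N) = 149.24 / 1.422 = 104.95
Round up: n = 105.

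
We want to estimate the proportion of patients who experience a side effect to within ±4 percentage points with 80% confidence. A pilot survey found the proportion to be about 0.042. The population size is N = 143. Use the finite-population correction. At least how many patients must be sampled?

For a proportion with margin E = 0.04 at 80% confidence, z = 1.282.
n = p̂(1−p̂)(z/E)² = 0.042 × 0.958 × (1.282/0.04)² = 41.33 — call this n₀.
Finite-population correction with N = 143: n = n₀ / (1 + (n₀−1)/N) = 41.33 / 1.282 = 32.24
Round up: n = 33.

33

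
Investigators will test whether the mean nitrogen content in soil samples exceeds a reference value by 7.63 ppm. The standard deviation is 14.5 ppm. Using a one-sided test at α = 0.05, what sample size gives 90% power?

For a one-sample z-test, n = ((z_α + z_β)·σ/δ)².
z_α = 1.645 (one-sided α = 0.05); z_β = 1.282 (power 90% → β = 0.1).
n = (2.927 × 14.5 / 7.63)² = 30.94
Round up: n = 31.

31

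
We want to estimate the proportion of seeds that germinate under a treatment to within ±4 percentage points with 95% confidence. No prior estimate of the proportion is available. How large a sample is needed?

For a proportion with margin E = 0.04 at 95% confidence, z = 1.960.
With no prior estimate, use p = 0.5, which maximizes p(1−p) at 0.25.
n = 0.25 × (z/E)² = 0.25 × (1.960/0.04)² = 600.25
Round up: n = 601.

n = 601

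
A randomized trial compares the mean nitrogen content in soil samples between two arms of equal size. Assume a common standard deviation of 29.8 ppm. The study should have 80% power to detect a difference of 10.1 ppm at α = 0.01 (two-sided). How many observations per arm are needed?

For two equal groups, n per group = 2·((z_{α/2} + z_β)·σ/δ)².
z_{α/2} = 2.576; z_β = 0.842 (power 80%).
n = 2 × (3.418 × 29.8 / 10.1)² = 2 × 101.70 = 203.40
Round up: n = 204 per group.

204 per group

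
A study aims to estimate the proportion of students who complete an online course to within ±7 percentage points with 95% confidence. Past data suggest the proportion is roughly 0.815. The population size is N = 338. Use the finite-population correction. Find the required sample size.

88

For a proportion with margin E = 0.07 at 95% confidence, z = 1.960.
n = p̂(1−p̂)(z/E)² = 0.815 × 0.185 × (1.960/0.07)² = 118.21 — call this n₀.
Finite-population correction with N = 338: n = n₀ / (1 + (n₀−1)/N) = 118.21 / 1.347 = 87.76
Round up: n = 88.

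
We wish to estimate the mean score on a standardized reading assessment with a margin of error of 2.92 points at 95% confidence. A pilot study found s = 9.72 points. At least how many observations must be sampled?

43

For a mean, the margin of error is E = z·σ/√n, so n = (zσ/E)².
At 95% confidence, z = 1.960.
n = (1.960 × 9.72 / 2.92)² = 42.57
Round up: n = 43.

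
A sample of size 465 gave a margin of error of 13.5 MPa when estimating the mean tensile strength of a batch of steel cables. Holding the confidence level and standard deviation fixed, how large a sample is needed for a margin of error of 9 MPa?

1047

Margin of error scales as 1/√n, so n₂ = n₁·(E₁/E₂)².
n₂ = 465 × (13.5/9)² = 465 × 2.25 = 1046.25
Round up: n₂ = 1047.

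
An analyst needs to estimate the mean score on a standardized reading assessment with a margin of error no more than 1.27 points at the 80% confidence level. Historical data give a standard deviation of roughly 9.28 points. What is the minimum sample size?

For a mean, the margin of error is E = z·σ/√n, so n = (zσ/E)².
At 80% confidence, z = 1.282.
n = (1.282 × 9.28 / 1.27)² = 87.75
Round up: n = 88.

88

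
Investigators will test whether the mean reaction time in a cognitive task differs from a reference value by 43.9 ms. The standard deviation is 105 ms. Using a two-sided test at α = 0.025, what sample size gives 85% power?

For a one-sample z-test, n = ((z_{α/2} + z_β)·σ/δ)².
z_{α/2} = 2.241 (two-sided α = 0.025); z_β = 1.036 (power 85% → β = 0.15).
n = (3.277 × 105 / 43.9)² = 61.43
Round up: n = 62.

n = 62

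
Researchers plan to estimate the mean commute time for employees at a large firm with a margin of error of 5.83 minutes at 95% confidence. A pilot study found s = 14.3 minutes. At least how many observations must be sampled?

For a mean, the margin of error is E = z·σ/√n, so n = (zσ/E)².
At 95% confidence, z = 1.960.
n = (1.960 × 14.3 / 5.83)² = 23.11
Round up: n = 24.

n = 24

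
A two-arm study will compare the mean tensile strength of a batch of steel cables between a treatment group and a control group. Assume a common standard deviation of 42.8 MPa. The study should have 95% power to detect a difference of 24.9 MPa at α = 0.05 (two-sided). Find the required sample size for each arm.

For two equal groups, n per group = 2·((z_{α/2} + z_β)·σ/δ)².
z_{α/2} = 1.960; z_β = 1.645 (power 95%).
n = 2 × (3.605 × 42.8 / 24.9)² = 2 × 38.40 = 76.80
Round up: n = 77 per group.

77 per group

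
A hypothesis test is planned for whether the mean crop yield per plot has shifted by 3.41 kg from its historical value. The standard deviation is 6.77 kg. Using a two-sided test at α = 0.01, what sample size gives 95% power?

n = 71

For a one-sample z-test, n = ((z_{α/2} + z_β)·σ/δ)².
z_{α/2} = 2.576 (two-sided α = 0.01); z_β = 1.645 (power 95% → β = 0.05).
n = (4.221 × 6.77 / 3.41)² = 70.23
Round up: n = 71.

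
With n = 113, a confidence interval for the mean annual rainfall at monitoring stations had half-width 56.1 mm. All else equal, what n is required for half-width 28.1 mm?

451

Margin of error scales as 1/√n, so n₂ = n₁·(E₁/E₂)².
n₂ = 113 × (56.1/28.1)² = 113 × 3.986 = 450.42
Round up: n₂ = 451.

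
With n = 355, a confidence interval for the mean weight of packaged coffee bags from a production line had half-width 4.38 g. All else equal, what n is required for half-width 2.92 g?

n = 799

Margin of error scales as 1/√n, so n₂ = n₁·(E₁/E₂)².
n₂ = 355 × (4.38/2.92)² = 355 × 2.25 = 798.75
Round up: n₂ = 799.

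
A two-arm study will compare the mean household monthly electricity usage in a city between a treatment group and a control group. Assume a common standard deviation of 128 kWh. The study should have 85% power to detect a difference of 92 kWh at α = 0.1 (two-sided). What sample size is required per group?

For two equal groups, n per group = 2·((z_{α/2} + z_β)·σ/δ)².
z_{α/2} = 1.645; z_β = 1.036 (power 85%).
n = 2 × (2.681 × 128 / 92)² = 2 × 13.91 = 27.82
Round up: n = 28 per group.

28 per group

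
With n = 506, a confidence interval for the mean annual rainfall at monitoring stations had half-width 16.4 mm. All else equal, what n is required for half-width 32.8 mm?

127

Margin of error scales as 1/√n, so n₂ = n₁·(E₁/E₂)².
n₂ = 506 × (16.4/32.8)² = 506 × 0.25 = 126.50
Round up: n₂ = 127.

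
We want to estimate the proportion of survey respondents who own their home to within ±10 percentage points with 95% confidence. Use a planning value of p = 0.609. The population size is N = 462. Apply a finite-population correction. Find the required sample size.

For a proportion with margin E = 0.1 at 95% confidence, z = 1.960.
n = p̂(1−p̂)(z/E)² = 0.609 × 0.391 × (1.960/0.1)² = 91.48 — call this n₀.
Finite-population correction with N = 462: n = n₀ / (1 + (n₀−1)/N) = 91.48 / 1.196 = 76.49
Round up: n = 77.

n = 77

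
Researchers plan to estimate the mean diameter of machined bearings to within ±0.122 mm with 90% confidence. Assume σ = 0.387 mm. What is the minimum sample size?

n = 28

For a mean, the margin of error is E = z·σ/√n, so n = (zσ/E)².
At 90% confidence, z = 1.645.
n = (1.645 × 0.387 / 0.122)² = 27.23
Round up: n = 28.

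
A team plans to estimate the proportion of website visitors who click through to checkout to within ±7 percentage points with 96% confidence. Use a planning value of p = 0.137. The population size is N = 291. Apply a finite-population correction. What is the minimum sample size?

For a proportion with margin E = 0.07 at 96% confidence, z = 2.054.
n = p̂(1−p̂)(z/E)² = 0.137 × 0.863 × (2.054/0.07)² = 101.80 — call this n₀.
Finite-population correction with N = 291: n = n₀ / (1 + (n₀−1)/N) = 101.80 / 1.346 = 75.63
Round up: n = 76.

n = 76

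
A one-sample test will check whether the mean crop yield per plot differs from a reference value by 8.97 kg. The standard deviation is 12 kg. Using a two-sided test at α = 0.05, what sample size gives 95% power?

For a one-sample z-test, n = ((z_{α/2} + z_β)·σ/δ)².
z_{α/2} = 1.960 (two-sided α = 0.05); z_β = 1.645 (power 95% → β = 0.05).
n = (3.605 × 12 / 8.97)² = 23.26
Round up: n = 24.

n = 24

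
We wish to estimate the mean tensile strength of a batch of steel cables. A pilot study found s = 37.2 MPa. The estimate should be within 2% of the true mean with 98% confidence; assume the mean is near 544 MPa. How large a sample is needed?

For a mean, the margin of error is E = z·σ/√n, so n = (zσ/E)².
At 98% confidence, z = 2.326.
E = 2% of 544 = 10.88 MPa.
n = (2.326 × 37.2 / 10.88)² = 63.25
Round up: n = 64.

n = 64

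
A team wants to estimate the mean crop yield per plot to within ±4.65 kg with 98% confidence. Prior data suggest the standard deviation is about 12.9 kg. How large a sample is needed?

42

For a mean, the margin of error is E = z·σ/√n, so n = (zσ/E)².
At 98% confidence, z = 2.326.
n = (2.326 × 12.9 / 4.65)² = 41.64
Round up: n = 42.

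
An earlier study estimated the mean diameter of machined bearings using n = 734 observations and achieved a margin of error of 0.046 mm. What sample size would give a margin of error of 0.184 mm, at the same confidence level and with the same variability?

46

Margin of error scales as 1/√n, so n₂ = n₁·(E₁/E₂)².
n₂ = 734 × (0.046/0.184)² = 734 × 0.0625 = 45.88
Round up: n₂ = 46.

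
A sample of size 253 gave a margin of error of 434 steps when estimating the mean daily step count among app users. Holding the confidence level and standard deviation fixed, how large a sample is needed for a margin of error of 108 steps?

Margin of error scales as 1/√n, so n₂ = n₁·(E₁/E₂)².
n₂ = 253 × (434/108)² = 253 × 16.15 = 4085.95
Round up: n₂ = 4086.

n = 4086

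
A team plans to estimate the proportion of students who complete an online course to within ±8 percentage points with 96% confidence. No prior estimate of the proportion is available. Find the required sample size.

For a proportion with margin E = 0.08 at 96% confidence, z = 2.054.
With no prior estimate, use p = 0.5, which maximizes p(1−p) at 0.25.
n = 0.25 × (z/E)² = 0.25 × (2.054/0.08)² = 164.80
Round up: n = 165.

n = 165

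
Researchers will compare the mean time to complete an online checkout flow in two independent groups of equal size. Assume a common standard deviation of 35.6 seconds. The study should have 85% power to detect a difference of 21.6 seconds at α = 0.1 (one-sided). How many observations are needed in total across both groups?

60 total

For two equal groups, n per group = 2·((z_α + z_β)·σ/δ)².
z_α = 1.282; z_β = 1.036 (power 85%).
n = 2 × (2.318 × 35.6 / 21.6)² = 2 × 14.60 = 29.20
Round up: n = 30 per group.
Total across both groups: 2 × 30 = 60.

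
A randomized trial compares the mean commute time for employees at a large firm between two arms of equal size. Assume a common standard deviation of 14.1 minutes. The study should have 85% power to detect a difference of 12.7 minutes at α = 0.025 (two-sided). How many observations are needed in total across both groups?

For two equal groups, n per group = 2·((z_{α/2} + z_β)·σ/δ)².
z_{α/2} = 2.241; z_β = 1.036 (power 85%).
n = 2 × (3.277 × 14.1 / 12.7)² = 2 × 13.24 = 26.48
Round up: n = 27 per group.
Total across both groups: 2 × 27 = 54.

54 total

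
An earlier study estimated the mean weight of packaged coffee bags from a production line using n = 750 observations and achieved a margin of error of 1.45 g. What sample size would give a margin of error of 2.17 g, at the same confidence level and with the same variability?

335

Margin of error scales as 1/√n, so n₂ = n₁·(E₁/E₂)².
n₂ = 750 × (1.45/2.17)² = 750 × 0.4465 = 334.88
Round up: n₂ = 335.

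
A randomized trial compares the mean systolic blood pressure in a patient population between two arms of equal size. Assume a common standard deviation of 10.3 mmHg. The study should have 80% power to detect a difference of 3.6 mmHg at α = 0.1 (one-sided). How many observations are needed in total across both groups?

For two equal groups, n per group = 2·((z_α + z_β)·σ/δ)².
z_α = 1.282; z_β = 0.842 (power 80%).
n = 2 × (2.124 × 10.3 / 3.6)² = 2 × 36.93 = 73.86
Round up: n = 74 per group.
Total across both groups: 2 × 74 = 148.

148 total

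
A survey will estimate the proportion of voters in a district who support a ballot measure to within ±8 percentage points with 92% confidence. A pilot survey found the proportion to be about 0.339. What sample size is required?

108

For a proportion with margin E = 0.08 at 92% confidence, z = 1.751.
n = p̂(1−p̂)(z/E)² = 0.339 × 0.661 × (1.751/0.08)² = 107.35
Round up: n = 108.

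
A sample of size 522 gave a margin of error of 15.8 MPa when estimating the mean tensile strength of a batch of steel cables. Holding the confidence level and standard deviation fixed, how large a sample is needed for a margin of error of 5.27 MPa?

4693

Margin of error scales as 1/√n, so n₂ = n₁·(E₁/E₂)².
n₂ = 522 × (15.8/5.27)² = 522 × 8.989 = 4692.26
Round up: n₂ = 4693.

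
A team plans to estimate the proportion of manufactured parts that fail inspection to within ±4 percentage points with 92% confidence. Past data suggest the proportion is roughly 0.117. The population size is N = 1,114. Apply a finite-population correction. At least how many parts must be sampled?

n = 169

For a proportion with margin E = 0.04 at 92% confidence, z = 1.751.
n = p̂(1−p̂)(z/E)² = 0.117 × 0.883 × (1.751/0.04)² = 197.97 — call this n₀.
Finite-population correction with N = 1,114: n = n₀ / (1 + (n₀−1)/N) = 197.97 / 1.177 = 168.20
Round up: n = 169.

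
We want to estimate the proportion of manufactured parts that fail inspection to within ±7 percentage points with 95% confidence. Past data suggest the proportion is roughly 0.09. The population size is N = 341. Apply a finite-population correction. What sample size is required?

n = 55

For a proportion with margin E = 0.07 at 95% confidence, z = 1.960.
n = p̂(1−p̂)(z/E)² = 0.09 × 0.91 × (1.960/0.07)² = 64.21 — call this n₀.
Finite-population correction with N = 341: n = n₀ / (1 + (n₀−1)/N) = 64.21 / 1.185 = 54.19
Round up: n = 55.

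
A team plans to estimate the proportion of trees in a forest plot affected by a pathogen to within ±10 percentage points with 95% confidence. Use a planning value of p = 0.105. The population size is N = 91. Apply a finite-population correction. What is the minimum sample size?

For a proportion with margin E = 0.1 at 95% confidence, z = 1.960.
n = p̂(1−p̂)(z/E)² = 0.105 × 0.895 × (1.960/0.1)² = 36.10 — call this n₀.
Finite-population correction with N = 91: n = n₀ / (1 + (n₀−1)/N) = 36.10 / 1.386 = 26.05
Round up: n = 27.

27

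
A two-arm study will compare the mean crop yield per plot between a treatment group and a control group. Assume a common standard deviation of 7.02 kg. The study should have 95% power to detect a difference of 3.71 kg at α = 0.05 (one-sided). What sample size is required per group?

For two equal groups, n per group = 2·((z_α + z_β)·σ/δ)².
z_α = 1.645; z_β = 1.645 (power 95%).
n = 2 × (3.290 × 7.02 / 3.71)² = 2 × 38.75 = 77.50
Round up: n = 78 per group.

78 per group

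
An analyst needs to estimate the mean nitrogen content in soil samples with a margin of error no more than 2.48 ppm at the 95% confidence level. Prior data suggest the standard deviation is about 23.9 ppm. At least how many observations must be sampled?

For a mean, the margin of error is E = z·σ/√n, so n = (zσ/E)².
At 95% confidence, z = 1.960.
n = (1.960 × 23.9 / 2.48)² = 356.78
Round up: n = 357.

357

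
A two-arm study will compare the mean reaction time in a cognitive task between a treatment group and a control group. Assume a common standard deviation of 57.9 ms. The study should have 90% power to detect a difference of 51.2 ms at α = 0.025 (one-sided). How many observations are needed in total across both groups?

54 total

For two equal groups, n per group = 2·((z_α + z_β)·σ/δ)².
z_α = 1.960; z_β = 1.282 (power 90%).
n = 2 × (3.242 × 57.9 / 51.2)² = 2 × 13.44 = 26.88
Round up: n = 27 per group.
Total across both groups: 2 × 27 = 54.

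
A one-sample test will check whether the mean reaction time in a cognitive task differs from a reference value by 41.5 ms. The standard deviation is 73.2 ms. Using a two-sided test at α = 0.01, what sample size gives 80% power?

For a one-sample z-test, n = ((z_{α/2} + z_β)·σ/δ)².
z_{α/2} = 2.576 (two-sided α = 0.01); z_β = 0.842 (power 80% → β = 0.2).
n = (3.418 × 73.2 / 41.5)² = 36.35
Round up: n = 37.

37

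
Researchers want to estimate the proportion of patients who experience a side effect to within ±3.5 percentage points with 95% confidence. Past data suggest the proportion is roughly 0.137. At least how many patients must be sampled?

For a proportion with margin E = 0.035 at 95% confidence, z = 1.960.
n = p̂(1−p̂)(z/E)² = 0.137 × 0.863 × (1.960/0.035)² = 370.77
Round up: n = 371.

371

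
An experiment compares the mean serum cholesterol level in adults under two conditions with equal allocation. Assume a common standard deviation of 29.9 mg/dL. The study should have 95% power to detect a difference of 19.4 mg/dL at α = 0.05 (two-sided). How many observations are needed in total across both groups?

For two equal groups, n per group = 2·((z_{α/2} + z_β)·σ/δ)².
z_{α/2} = 1.960; z_β = 1.645 (power 95%).
n = 2 × (3.605 × 29.9 / 19.4)² = 2 × 30.87 = 61.74
Round up: n = 62 per group.
Total across both groups: 2 × 62 = 124.

124 total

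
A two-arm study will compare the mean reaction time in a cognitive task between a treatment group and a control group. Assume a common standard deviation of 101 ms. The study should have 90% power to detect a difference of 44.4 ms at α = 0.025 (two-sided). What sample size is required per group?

129 per group

For two equal groups, n per group = 2·((z_{α/2} + z_β)·σ/δ)².
z_{α/2} = 2.241; z_β = 1.282 (power 90%).
n = 2 × (3.523 × 101 / 44.4)² = 2 × 64.22 = 128.44
Round up: n = 129 per group.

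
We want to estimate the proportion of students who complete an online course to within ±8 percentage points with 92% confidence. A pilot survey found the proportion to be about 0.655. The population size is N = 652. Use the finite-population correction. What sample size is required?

For a proportion with margin E = 0.08 at 92% confidence, z = 1.751.
n = p̂(1−p̂)(z/E)² = 0.655 × 0.345 × (1.751/0.08)² = 108.26 — call this n₀.
Finite-population correction with N = 652: n = n₀ / (1 + (n₀−1)/N) = 108.26 / 1.165 = 92.93
Round up: n = 93.

93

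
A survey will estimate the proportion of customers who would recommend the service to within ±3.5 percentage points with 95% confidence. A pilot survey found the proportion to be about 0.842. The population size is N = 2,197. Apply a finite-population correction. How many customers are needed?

351

For a proportion with margin E = 0.035 at 95% confidence, z = 1.960.
n = p̂(1−p̂)(z/E)² = 0.842 × 0.158 × (1.960/0.035)² = 417.20 — call this n₀.
Finite-population correction with N = 2,197: n = n₀ / (1 + (n₀−1)/N) = 417.20 / 1.189 = 350.88
Round up: n = 351.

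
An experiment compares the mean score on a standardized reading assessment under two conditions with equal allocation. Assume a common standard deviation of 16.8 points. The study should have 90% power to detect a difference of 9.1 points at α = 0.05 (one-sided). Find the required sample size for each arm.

59 per group

For two equal groups, n per group = 2·((z_α + z_β)·σ/δ)².
z_α = 1.645; z_β = 1.282 (power 90%).
n = 2 × (2.927 × 16.8 / 9.1)² = 2 × 29.20 = 58.40
Round up: n = 59 per group.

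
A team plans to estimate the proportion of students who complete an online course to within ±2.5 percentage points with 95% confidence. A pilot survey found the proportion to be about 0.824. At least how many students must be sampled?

For a proportion with margin E = 0.025 at 95% confidence, z = 1.960.
n = p̂(1−p̂)(z/E)² = 0.824 × 0.176 × (1.960/0.025)² = 891.40
Round up: n = 892.

892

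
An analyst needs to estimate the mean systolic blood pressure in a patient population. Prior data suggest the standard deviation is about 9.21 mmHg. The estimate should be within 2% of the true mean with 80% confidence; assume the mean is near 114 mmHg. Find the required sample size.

27

For a mean, the margin of error is E = z·σ/√n, so n = (zσ/E)².
At 80% confidence, z = 1.282.
E = 2% of 114 = 2.28 mmHg.
n = (1.282 × 9.21 / 2.28)² = 26.82
Round up: n = 27.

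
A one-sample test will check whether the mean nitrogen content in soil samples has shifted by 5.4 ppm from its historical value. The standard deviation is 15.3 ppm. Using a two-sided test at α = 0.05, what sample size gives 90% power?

For a one-sample z-test, n = ((z_{α/2} + z_β)·σ/δ)².
z_{α/2} = 1.960 (two-sided α = 0.05); z_β = 1.282 (power 90% → β = 0.1).
n = (3.242 × 15.3 / 5.4)² = 84.38
Round up: n = 85.

n = 85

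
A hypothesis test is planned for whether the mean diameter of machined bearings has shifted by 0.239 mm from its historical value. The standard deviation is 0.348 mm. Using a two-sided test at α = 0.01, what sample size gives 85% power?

For a one-sample z-test, n = ((z_{α/2} + z_β)·σ/δ)².
z_{α/2} = 2.576 (two-sided α = 0.01); z_β = 1.036 (power 85% → β = 0.15).
n = (3.612 × 0.348 / 0.239)² = 27.66
Round up: n = 28.

28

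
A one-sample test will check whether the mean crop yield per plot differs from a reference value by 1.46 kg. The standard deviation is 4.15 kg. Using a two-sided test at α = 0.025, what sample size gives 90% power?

101

For a one-sample z-test, n = ((z_{α/2} + z_β)·σ/δ)².
z_{α/2} = 2.241 (two-sided α = 0.025); z_β = 1.282 (power 90% → β = 0.1).
n = (3.523 × 4.15 / 1.46)² = 100.28
Round up: n = 101.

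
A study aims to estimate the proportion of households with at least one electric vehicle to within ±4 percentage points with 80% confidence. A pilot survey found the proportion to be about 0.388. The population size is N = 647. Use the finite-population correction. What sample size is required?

For a proportion with margin E = 0.04 at 80% confidence, z = 1.282.
n = p̂(1−p̂)(z/E)² = 0.388 × 0.612 × (1.282/0.04)² = 243.92 — call this n₀.
Finite-population correction with N = 647: n = n₀ / (1 + (n₀−1)/N) = 243.92 / 1.375 = 177.40
Round up: n = 178.

178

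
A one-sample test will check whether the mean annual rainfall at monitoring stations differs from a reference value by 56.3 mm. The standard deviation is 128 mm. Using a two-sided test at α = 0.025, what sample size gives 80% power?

n = 50

For a one-sample z-test, n = ((z_{α/2} + z_β)·σ/δ)².
z_{α/2} = 2.241 (two-sided α = 0.025); z_β = 0.842 (power 80% → β = 0.2).
n = (3.083 × 128 / 56.3)² = 49.13
Round up: n = 50.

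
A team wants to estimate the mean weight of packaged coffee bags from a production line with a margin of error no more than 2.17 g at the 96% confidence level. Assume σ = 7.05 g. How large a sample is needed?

For a mean, the margin of error is E = z·σ/√n, so n = (zσ/E)².
At 96% confidence, z = 2.054.
n = (2.054 × 7.05 / 2.17)² = 44.53
Round up: n = 45.

45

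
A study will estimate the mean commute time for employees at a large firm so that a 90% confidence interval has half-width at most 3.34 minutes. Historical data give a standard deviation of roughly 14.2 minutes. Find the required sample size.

For a mean, the margin of error is E = z·σ/√n, so n = (zσ/E)².
At 90% confidence, z = 1.645.
n = (1.645 × 14.2 / 3.34)² = 48.91
Round up: n = 49.

49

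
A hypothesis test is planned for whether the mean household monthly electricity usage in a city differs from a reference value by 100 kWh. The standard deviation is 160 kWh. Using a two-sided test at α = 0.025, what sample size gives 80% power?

25

For a one-sample z-test, n = ((z_{α/2} + z_β)·σ/δ)².
z_{α/2} = 2.241 (two-sided α = 0.025); z_β = 0.842 (power 80% → β = 0.2).
n = (3.083 × 160 / 100)² = 24.33
Round up: n = 25.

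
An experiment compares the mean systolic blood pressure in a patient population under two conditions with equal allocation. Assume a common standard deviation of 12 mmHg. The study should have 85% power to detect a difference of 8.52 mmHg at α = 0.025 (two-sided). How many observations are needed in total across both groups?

For two equal groups, n per group = 2·((z_{α/2} + z_β)·σ/δ)².
z_{α/2} = 2.241; z_β = 1.036 (power 85%).
n = 2 × (3.277 × 12 / 8.52)² = 2 × 21.30 = 42.60
Round up: n = 43 per group.
Total across both groups: 2 × 43 = 86.

86 total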